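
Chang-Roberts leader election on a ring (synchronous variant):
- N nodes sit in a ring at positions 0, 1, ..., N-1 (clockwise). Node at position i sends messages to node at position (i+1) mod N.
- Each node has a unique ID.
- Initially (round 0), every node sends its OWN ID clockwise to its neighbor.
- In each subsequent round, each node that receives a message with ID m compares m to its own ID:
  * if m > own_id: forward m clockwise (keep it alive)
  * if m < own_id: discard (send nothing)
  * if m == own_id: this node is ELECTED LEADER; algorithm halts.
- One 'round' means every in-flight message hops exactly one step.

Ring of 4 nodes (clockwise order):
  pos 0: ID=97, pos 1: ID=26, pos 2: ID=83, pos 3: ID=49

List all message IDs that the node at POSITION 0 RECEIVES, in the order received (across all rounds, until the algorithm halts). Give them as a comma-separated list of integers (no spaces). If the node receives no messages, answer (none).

Round 1: pos1(id26) recv 97: fwd; pos2(id83) recv 26: drop; pos3(id49) recv 83: fwd; pos0(id97) recv 49: drop
Round 2: pos2(id83) recv 97: fwd; pos0(id97) recv 83: drop
Round 3: pos3(id49) recv 97: fwd
Round 4: pos0(id97) recv 97: ELECTED

Answer: 49,83,97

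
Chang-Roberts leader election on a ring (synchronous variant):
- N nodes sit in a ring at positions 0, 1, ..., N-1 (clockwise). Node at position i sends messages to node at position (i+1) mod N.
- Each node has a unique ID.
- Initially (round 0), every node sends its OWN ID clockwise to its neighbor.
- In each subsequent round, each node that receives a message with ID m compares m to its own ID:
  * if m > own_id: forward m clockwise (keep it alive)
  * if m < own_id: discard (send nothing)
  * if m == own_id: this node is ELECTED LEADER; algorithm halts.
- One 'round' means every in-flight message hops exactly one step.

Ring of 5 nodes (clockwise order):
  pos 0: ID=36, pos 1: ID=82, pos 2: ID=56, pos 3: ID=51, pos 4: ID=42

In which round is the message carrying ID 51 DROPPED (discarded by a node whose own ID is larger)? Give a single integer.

Answer: 3

Derivation:
Round 1: pos1(id82) recv 36: drop; pos2(id56) recv 82: fwd; pos3(id51) recv 56: fwd; pos4(id42) recv 51: fwd; pos0(id36) recv 42: fwd
Round 2: pos3(id51) recv 82: fwd; pos4(id42) recv 56: fwd; pos0(id36) recv 51: fwd; pos1(id82) recv 42: drop
Round 3: pos4(id42) recv 82: fwd; pos0(id36) recv 56: fwd; pos1(id82) recv 51: drop
Round 4: pos0(id36) recv 82: fwd; pos1(id82) recv 56: drop
Round 5: pos1(id82) recv 82: ELECTED
Message ID 51 originates at pos 3; dropped at pos 1 in round 3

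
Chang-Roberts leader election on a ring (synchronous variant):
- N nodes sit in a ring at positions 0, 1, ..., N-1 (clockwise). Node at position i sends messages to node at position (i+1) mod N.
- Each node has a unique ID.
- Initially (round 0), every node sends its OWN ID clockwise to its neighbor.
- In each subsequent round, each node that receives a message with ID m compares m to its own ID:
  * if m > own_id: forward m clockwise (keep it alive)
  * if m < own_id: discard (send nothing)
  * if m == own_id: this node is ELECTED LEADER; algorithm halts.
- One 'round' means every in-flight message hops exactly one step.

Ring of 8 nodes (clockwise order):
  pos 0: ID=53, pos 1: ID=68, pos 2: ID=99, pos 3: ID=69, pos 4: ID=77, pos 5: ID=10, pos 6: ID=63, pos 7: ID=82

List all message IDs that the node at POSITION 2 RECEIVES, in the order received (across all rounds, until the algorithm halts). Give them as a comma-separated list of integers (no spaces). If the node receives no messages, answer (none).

Answer: 68,82,99

Derivation:
Round 1: pos1(id68) recv 53: drop; pos2(id99) recv 68: drop; pos3(id69) recv 99: fwd; pos4(id77) recv 69: drop; pos5(id10) recv 77: fwd; pos6(id63) recv 10: drop; pos7(id82) recv 63: drop; pos0(id53) recv 82: fwd
Round 2: pos4(id77) recv 99: fwd; pos6(id63) recv 77: fwd; pos1(id68) recv 82: fwd
Round 3: pos5(id10) recv 99: fwd; pos7(id82) recv 77: drop; pos2(id99) recv 82: drop
Round 4: pos6(id63) recv 99: fwd
Round 5: pos7(id82) recv 99: fwd
Round 6: pos0(id53) recv 99: fwd
Round 7: pos1(id68) recv 99: fwd
Round 8: pos2(id99) recv 99: ELECTED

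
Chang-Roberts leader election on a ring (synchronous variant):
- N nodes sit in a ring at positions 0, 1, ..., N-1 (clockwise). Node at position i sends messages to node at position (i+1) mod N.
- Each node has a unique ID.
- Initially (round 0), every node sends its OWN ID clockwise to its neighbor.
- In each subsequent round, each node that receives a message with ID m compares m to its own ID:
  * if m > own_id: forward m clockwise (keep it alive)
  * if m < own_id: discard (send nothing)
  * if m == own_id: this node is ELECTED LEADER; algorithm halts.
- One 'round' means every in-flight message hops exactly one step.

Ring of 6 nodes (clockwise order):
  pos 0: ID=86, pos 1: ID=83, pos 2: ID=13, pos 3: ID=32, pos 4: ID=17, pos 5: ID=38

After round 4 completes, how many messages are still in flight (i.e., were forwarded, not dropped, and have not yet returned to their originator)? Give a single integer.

Answer: 2

Derivation:
Round 1: pos1(id83) recv 86: fwd; pos2(id13) recv 83: fwd; pos3(id32) recv 13: drop; pos4(id17) recv 32: fwd; pos5(id38) recv 17: drop; pos0(id86) recv 38: drop
Round 2: pos2(id13) recv 86: fwd; pos3(id32) recv 83: fwd; pos5(id38) recv 32: drop
Round 3: pos3(id32) recv 86: fwd; pos4(id17) recv 83: fwd
Round 4: pos4(id17) recv 86: fwd; pos5(id38) recv 83: fwd
After round 4: 2 messages still in flight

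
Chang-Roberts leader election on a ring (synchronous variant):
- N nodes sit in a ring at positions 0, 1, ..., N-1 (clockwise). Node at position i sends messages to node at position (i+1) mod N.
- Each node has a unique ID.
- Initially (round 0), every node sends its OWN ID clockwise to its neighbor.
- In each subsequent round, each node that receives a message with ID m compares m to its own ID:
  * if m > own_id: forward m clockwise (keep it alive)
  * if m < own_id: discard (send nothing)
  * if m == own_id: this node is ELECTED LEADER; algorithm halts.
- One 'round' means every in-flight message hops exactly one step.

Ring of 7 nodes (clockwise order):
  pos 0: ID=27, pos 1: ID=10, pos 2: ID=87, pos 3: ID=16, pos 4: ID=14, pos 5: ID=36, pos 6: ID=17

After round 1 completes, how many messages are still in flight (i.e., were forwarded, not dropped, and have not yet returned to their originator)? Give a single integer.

Round 1: pos1(id10) recv 27: fwd; pos2(id87) recv 10: drop; pos3(id16) recv 87: fwd; pos4(id14) recv 16: fwd; pos5(id36) recv 14: drop; pos6(id17) recv 36: fwd; pos0(id27) recv 17: drop
After round 1: 4 messages still in flight

Answer: 4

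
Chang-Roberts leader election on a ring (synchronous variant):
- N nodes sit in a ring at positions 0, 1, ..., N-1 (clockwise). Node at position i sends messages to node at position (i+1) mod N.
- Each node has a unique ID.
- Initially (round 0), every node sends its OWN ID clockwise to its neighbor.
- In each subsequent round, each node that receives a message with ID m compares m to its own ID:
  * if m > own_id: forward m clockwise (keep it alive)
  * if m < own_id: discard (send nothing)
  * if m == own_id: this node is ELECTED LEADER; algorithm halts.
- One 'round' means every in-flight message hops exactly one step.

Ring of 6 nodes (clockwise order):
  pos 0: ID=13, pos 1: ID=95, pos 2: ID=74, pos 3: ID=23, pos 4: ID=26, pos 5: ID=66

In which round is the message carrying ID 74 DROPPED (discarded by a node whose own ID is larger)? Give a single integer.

Round 1: pos1(id95) recv 13: drop; pos2(id74) recv 95: fwd; pos3(id23) recv 74: fwd; pos4(id26) recv 23: drop; pos5(id66) recv 26: drop; pos0(id13) recv 66: fwd
Round 2: pos3(id23) recv 95: fwd; pos4(id26) recv 74: fwd; pos1(id95) recv 66: drop
Round 3: pos4(id26) recv 95: fwd; pos5(id66) recv 74: fwd
Round 4: pos5(id66) recv 95: fwd; pos0(id13) recv 74: fwd
Round 5: pos0(id13) recv 95: fwd; pos1(id95) recv 74: drop
Round 6: pos1(id95) recv 95: ELECTED
Message ID 74 originates at pos 2; dropped at pos 1 in round 5

Answer: 5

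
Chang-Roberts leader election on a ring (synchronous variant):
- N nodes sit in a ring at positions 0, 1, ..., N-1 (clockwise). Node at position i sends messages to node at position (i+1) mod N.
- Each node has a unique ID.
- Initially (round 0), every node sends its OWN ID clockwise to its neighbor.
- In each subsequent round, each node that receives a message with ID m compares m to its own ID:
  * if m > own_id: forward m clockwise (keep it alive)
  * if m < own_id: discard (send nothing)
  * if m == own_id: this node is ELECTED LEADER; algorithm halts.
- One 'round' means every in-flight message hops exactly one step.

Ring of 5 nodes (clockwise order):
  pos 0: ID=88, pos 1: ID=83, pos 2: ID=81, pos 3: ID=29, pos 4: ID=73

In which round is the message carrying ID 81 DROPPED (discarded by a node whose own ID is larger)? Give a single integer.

Round 1: pos1(id83) recv 88: fwd; pos2(id81) recv 83: fwd; pos3(id29) recv 81: fwd; pos4(id73) recv 29: drop; pos0(id88) recv 73: drop
Round 2: pos2(id81) recv 88: fwd; pos3(id29) recv 83: fwd; pos4(id73) recv 81: fwd
Round 3: pos3(id29) recv 88: fwd; pos4(id73) recv 83: fwd; pos0(id88) recv 81: drop
Round 4: pos4(id73) recv 88: fwd; pos0(id88) recv 83: drop
Round 5: pos0(id88) recv 88: ELECTED
Message ID 81 originates at pos 2; dropped at pos 0 in round 3

Answer: 3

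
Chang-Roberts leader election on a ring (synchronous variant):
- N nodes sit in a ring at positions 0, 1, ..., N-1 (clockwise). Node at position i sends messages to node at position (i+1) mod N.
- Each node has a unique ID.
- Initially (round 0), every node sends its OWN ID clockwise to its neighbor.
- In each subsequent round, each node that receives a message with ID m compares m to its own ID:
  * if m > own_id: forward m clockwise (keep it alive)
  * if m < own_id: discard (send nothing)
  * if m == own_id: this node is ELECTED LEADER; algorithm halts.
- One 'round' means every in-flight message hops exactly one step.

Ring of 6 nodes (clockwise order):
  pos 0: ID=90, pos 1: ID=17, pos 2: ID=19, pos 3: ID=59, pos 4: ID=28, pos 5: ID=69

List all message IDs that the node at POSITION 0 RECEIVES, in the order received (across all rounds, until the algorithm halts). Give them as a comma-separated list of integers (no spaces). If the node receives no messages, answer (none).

Answer: 69,90

Derivation:
Round 1: pos1(id17) recv 90: fwd; pos2(id19) recv 17: drop; pos3(id59) recv 19: drop; pos4(id28) recv 59: fwd; pos5(id69) recv 28: drop; pos0(id90) recv 69: drop
Round 2: pos2(id19) recv 90: fwd; pos5(id69) recv 59: drop
Round 3: pos3(id59) recv 90: fwd
Round 4: pos4(id28) recv 90: fwd
Round 5: pos5(id69) recv 90: fwd
Round 6: pos0(id90) recv 90: ELECTED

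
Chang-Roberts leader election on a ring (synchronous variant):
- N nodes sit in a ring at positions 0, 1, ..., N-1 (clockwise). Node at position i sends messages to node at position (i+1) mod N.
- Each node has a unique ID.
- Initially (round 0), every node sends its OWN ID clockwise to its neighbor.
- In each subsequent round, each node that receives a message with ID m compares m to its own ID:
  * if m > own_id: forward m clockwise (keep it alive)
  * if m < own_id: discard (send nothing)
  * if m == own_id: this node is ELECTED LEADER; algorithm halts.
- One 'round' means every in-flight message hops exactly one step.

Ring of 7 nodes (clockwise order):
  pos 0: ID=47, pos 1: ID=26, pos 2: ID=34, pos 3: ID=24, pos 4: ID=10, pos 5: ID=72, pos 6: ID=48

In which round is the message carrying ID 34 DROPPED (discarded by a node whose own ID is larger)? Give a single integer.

Round 1: pos1(id26) recv 47: fwd; pos2(id34) recv 26: drop; pos3(id24) recv 34: fwd; pos4(id10) recv 24: fwd; pos5(id72) recv 10: drop; pos6(id48) recv 72: fwd; pos0(id47) recv 48: fwd
Round 2: pos2(id34) recv 47: fwd; pos4(id10) recv 34: fwd; pos5(id72) recv 24: drop; pos0(id47) recv 72: fwd; pos1(id26) recv 48: fwd
Round 3: pos3(id24) recv 47: fwd; pos5(id72) recv 34: drop; pos1(id26) recv 72: fwd; pos2(id34) recv 48: fwd
Round 4: pos4(id10) recv 47: fwd; pos2(id34) recv 72: fwd; pos3(id24) recv 48: fwd
Round 5: pos5(id72) recv 47: drop; pos3(id24) recv 72: fwd; pos4(id10) recv 48: fwd
Round 6: pos4(id10) recv 72: fwd; pos5(id72) recv 48: drop
Round 7: pos5(id72) recv 72: ELECTED
Message ID 34 originates at pos 2; dropped at pos 5 in round 3

Answer: 3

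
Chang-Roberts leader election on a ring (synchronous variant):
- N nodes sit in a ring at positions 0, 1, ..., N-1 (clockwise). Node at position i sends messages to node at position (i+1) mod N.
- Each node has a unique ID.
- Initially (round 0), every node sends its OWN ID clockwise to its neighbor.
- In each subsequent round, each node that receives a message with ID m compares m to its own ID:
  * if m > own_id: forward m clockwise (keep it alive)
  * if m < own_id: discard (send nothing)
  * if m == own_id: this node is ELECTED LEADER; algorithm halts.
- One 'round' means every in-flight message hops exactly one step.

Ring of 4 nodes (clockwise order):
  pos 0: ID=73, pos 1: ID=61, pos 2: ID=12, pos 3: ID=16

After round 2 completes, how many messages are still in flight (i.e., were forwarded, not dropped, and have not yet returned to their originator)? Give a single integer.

Answer: 2

Derivation:
Round 1: pos1(id61) recv 73: fwd; pos2(id12) recv 61: fwd; pos3(id16) recv 12: drop; pos0(id73) recv 16: drop
Round 2: pos2(id12) recv 73: fwd; pos3(id16) recv 61: fwd
After round 2: 2 messages still in flight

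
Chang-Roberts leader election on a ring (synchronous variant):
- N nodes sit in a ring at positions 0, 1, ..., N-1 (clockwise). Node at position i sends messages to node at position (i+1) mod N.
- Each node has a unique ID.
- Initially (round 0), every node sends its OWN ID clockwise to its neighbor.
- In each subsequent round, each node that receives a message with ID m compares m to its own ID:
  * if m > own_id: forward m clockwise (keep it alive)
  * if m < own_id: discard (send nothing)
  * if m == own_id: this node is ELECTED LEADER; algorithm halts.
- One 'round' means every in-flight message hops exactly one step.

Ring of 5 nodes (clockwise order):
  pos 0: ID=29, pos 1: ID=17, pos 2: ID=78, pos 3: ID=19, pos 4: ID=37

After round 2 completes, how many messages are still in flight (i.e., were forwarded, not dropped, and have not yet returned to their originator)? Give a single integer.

Round 1: pos1(id17) recv 29: fwd; pos2(id78) recv 17: drop; pos3(id19) recv 78: fwd; pos4(id37) recv 19: drop; pos0(id29) recv 37: fwd
Round 2: pos2(id78) recv 29: drop; pos4(id37) recv 78: fwd; pos1(id17) recv 37: fwd
After round 2: 2 messages still in flight

Answer: 2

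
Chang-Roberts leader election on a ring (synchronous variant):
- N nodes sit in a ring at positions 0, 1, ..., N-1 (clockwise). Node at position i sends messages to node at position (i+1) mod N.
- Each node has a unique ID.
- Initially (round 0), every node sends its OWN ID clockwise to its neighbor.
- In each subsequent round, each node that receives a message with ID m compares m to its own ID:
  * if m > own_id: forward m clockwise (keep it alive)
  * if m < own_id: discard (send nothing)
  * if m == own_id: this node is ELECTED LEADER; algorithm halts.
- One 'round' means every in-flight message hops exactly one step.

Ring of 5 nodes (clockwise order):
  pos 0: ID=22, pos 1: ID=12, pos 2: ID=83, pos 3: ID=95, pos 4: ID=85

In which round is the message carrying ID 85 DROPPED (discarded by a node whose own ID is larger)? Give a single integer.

Round 1: pos1(id12) recv 22: fwd; pos2(id83) recv 12: drop; pos3(id95) recv 83: drop; pos4(id85) recv 95: fwd; pos0(id22) recv 85: fwd
Round 2: pos2(id83) recv 22: drop; pos0(id22) recv 95: fwd; pos1(id12) recv 85: fwd
Round 3: pos1(id12) recv 95: fwd; pos2(id83) recv 85: fwd
Round 4: pos2(id83) recv 95: fwd; pos3(id95) recv 85: drop
Round 5: pos3(id95) recv 95: ELECTED
Message ID 85 originates at pos 4; dropped at pos 3 in round 4

Answer: 4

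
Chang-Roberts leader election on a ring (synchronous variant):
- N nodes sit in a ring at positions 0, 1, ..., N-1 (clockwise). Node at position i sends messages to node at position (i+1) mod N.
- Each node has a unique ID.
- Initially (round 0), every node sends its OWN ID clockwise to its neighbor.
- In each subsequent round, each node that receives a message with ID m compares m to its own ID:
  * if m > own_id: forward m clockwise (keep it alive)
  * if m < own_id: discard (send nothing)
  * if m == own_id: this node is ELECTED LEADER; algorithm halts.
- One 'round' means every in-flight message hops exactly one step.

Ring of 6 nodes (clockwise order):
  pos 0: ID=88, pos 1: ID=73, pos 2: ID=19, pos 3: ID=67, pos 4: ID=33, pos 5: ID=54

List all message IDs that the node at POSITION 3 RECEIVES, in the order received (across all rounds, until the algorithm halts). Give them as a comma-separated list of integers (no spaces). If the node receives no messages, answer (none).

Answer: 19,73,88

Derivation:
Round 1: pos1(id73) recv 88: fwd; pos2(id19) recv 73: fwd; pos3(id67) recv 19: drop; pos4(id33) recv 67: fwd; pos5(id54) recv 33: drop; pos0(id88) recv 54: drop
Round 2: pos2(id19) recv 88: fwd; pos3(id67) recv 73: fwd; pos5(id54) recv 67: fwd
Round 3: pos3(id67) recv 88: fwd; pos4(id33) recv 73: fwd; pos0(id88) recv 67: drop
Round 4: pos4(id33) recv 88: fwd; pos5(id54) recv 73: fwd
Round 5: pos5(id54) recv 88: fwd; pos0(id88) recv 73: drop
Round 6: pos0(id88) recv 88: ELECTED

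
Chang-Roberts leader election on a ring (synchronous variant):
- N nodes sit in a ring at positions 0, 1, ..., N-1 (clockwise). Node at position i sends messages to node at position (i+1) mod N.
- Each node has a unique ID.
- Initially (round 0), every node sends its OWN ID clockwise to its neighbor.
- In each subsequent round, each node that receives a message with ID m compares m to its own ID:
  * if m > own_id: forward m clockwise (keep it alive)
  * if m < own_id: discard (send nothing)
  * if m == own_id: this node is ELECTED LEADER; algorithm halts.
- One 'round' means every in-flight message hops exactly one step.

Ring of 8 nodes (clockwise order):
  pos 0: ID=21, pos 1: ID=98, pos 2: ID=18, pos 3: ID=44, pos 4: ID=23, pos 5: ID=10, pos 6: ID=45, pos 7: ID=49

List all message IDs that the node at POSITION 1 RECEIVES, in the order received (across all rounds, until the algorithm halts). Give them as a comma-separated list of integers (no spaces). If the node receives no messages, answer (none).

Answer: 21,49,98

Derivation:
Round 1: pos1(id98) recv 21: drop; pos2(id18) recv 98: fwd; pos3(id44) recv 18: drop; pos4(id23) recv 44: fwd; pos5(id10) recv 23: fwd; pos6(id45) recv 10: drop; pos7(id49) recv 45: drop; pos0(id21) recv 49: fwd
Round 2: pos3(id44) recv 98: fwd; pos5(id10) recv 44: fwd; pos6(id45) recv 23: drop; pos1(id98) recv 49: drop
Round 3: pos4(id23) recv 98: fwd; pos6(id45) recv 44: drop
Round 4: pos5(id10) recv 98: fwd
Round 5: pos6(id45) recv 98: fwd
Round 6: pos7(id49) recv 98: fwd
Round 7: pos0(id21) recv 98: fwd
Round 8: pos1(id98) recv 98: ELECTED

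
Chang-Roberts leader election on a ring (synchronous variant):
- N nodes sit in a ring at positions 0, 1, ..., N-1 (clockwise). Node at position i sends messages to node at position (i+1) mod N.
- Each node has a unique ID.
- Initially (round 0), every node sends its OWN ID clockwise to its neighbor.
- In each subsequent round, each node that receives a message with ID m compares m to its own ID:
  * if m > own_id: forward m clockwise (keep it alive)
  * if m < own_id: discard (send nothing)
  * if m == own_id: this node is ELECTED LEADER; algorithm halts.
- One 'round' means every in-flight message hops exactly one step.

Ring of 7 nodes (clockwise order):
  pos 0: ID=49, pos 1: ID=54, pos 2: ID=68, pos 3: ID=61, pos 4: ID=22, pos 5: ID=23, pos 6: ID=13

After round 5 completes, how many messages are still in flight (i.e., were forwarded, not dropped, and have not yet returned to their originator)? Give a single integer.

Round 1: pos1(id54) recv 49: drop; pos2(id68) recv 54: drop; pos3(id61) recv 68: fwd; pos4(id22) recv 61: fwd; pos5(id23) recv 22: drop; pos6(id13) recv 23: fwd; pos0(id49) recv 13: drop
Round 2: pos4(id22) recv 68: fwd; pos5(id23) recv 61: fwd; pos0(id49) recv 23: drop
Round 3: pos5(id23) recv 68: fwd; pos6(id13) recv 61: fwd
Round 4: pos6(id13) recv 68: fwd; pos0(id49) recv 61: fwd
Round 5: pos0(id49) recv 68: fwd; pos1(id54) recv 61: fwd
After round 5: 2 messages still in flight

Answer: 2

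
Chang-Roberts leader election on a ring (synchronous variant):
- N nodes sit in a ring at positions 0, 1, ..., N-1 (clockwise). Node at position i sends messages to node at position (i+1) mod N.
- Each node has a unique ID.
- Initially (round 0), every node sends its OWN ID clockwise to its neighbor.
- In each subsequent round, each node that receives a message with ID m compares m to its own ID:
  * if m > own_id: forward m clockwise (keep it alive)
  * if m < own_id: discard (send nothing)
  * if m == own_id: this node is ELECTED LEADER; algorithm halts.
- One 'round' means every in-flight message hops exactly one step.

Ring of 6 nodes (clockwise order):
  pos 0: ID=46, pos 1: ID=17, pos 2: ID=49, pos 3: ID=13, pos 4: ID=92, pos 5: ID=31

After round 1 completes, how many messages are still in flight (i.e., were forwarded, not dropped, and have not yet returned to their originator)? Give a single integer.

Answer: 3

Derivation:
Round 1: pos1(id17) recv 46: fwd; pos2(id49) recv 17: drop; pos3(id13) recv 49: fwd; pos4(id92) recv 13: drop; pos5(id31) recv 92: fwd; pos0(id46) recv 31: drop
After round 1: 3 messages still in flight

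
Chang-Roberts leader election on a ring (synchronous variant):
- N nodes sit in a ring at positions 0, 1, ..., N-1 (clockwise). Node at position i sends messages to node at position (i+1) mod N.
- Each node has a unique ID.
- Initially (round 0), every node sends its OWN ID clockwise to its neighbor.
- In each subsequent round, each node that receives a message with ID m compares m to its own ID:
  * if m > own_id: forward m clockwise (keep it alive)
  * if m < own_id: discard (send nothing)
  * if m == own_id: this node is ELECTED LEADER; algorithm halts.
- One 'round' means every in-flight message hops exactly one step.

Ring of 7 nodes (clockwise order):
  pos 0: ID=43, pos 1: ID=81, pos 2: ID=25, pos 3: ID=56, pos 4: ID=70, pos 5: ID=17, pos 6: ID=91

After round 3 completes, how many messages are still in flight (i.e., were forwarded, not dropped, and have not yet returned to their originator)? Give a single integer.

Answer: 2

Derivation:
Round 1: pos1(id81) recv 43: drop; pos2(id25) recv 81: fwd; pos3(id56) recv 25: drop; pos4(id70) recv 56: drop; pos5(id17) recv 70: fwd; pos6(id91) recv 17: drop; pos0(id43) recv 91: fwd
Round 2: pos3(id56) recv 81: fwd; pos6(id91) recv 70: drop; pos1(id81) recv 91: fwd
Round 3: pos4(id70) recv 81: fwd; pos2(id25) recv 91: fwd
After round 3: 2 messages still in flight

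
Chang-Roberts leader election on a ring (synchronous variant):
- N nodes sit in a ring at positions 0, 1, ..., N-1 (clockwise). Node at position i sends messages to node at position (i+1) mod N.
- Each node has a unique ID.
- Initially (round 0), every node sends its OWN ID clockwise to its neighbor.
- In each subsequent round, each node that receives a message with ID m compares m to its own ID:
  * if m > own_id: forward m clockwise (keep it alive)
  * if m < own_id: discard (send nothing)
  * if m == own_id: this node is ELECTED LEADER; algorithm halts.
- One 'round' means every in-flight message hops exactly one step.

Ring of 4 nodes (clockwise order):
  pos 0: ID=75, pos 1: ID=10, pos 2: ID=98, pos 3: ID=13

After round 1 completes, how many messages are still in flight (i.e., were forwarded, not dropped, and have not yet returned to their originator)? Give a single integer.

Round 1: pos1(id10) recv 75: fwd; pos2(id98) recv 10: drop; pos3(id13) recv 98: fwd; pos0(id75) recv 13: drop
After round 1: 2 messages still in flight

Answer: 2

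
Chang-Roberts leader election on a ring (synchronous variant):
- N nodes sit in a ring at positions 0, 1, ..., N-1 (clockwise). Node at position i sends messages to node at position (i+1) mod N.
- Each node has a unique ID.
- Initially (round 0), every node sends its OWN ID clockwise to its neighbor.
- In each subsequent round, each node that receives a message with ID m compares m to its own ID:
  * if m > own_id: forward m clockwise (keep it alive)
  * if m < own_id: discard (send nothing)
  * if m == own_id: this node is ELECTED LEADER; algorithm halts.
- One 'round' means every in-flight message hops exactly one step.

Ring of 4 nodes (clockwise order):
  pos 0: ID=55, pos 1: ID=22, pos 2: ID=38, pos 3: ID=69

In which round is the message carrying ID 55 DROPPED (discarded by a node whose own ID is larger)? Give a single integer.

Answer: 3

Derivation:
Round 1: pos1(id22) recv 55: fwd; pos2(id38) recv 22: drop; pos3(id69) recv 38: drop; pos0(id55) recv 69: fwd
Round 2: pos2(id38) recv 55: fwd; pos1(id22) recv 69: fwd
Round 3: pos3(id69) recv 55: drop; pos2(id38) recv 69: fwd
Round 4: pos3(id69) recv 69: ELECTED
Message ID 55 originates at pos 0; dropped at pos 3 in round 3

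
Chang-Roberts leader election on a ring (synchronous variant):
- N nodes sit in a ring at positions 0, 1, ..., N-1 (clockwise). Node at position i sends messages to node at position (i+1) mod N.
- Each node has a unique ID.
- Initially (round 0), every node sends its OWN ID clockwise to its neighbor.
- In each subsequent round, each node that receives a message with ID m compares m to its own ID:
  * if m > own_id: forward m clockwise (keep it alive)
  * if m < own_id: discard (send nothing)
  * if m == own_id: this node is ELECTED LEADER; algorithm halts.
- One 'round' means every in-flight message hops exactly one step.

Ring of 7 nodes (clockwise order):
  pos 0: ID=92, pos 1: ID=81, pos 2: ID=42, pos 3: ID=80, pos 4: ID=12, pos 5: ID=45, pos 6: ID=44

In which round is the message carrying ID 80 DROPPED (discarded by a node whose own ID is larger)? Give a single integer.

Round 1: pos1(id81) recv 92: fwd; pos2(id42) recv 81: fwd; pos3(id80) recv 42: drop; pos4(id12) recv 80: fwd; pos5(id45) recv 12: drop; pos6(id44) recv 45: fwd; pos0(id92) recv 44: drop
Round 2: pos2(id42) recv 92: fwd; pos3(id80) recv 81: fwd; pos5(id45) recv 80: fwd; pos0(id92) recv 45: drop
Round 3: pos3(id80) recv 92: fwd; pos4(id12) recv 81: fwd; pos6(id44) recv 80: fwd
Round 4: pos4(id12) recv 92: fwd; pos5(id45) recv 81: fwd; pos0(id92) recv 80: drop
Round 5: pos5(id45) recv 92: fwd; pos6(id44) recv 81: fwd
Round 6: pos6(id44) recv 92: fwd; pos0(id92) recv 81: drop
Round 7: pos0(id92) recv 92: ELECTED
Message ID 80 originates at pos 3; dropped at pos 0 in round 4

Answer: 4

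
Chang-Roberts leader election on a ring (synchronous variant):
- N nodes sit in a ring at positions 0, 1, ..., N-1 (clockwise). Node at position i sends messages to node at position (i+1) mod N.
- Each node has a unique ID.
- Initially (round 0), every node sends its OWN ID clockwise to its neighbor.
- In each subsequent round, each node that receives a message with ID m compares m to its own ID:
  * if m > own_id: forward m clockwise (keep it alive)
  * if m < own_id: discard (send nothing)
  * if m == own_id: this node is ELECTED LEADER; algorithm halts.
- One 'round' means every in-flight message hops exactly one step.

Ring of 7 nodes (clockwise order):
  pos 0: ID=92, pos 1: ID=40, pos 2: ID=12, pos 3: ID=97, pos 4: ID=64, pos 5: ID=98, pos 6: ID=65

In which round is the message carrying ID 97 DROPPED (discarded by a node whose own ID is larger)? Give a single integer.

Answer: 2

Derivation:
Round 1: pos1(id40) recv 92: fwd; pos2(id12) recv 40: fwd; pos3(id97) recv 12: drop; pos4(id64) recv 97: fwd; pos5(id98) recv 64: drop; pos6(id65) recv 98: fwd; pos0(id92) recv 65: drop
Round 2: pos2(id12) recv 92: fwd; pos3(id97) recv 40: drop; pos5(id98) recv 97: drop; pos0(id92) recv 98: fwd
Round 3: pos3(id97) recv 92: drop; pos1(id40) recv 98: fwd
Round 4: pos2(id12) recv 98: fwd
Round 5: pos3(id97) recv 98: fwd
Round 6: pos4(id64) recv 98: fwd
Round 7: pos5(id98) recv 98: ELECTED
Message ID 97 originates at pos 3; dropped at pos 5 in round 2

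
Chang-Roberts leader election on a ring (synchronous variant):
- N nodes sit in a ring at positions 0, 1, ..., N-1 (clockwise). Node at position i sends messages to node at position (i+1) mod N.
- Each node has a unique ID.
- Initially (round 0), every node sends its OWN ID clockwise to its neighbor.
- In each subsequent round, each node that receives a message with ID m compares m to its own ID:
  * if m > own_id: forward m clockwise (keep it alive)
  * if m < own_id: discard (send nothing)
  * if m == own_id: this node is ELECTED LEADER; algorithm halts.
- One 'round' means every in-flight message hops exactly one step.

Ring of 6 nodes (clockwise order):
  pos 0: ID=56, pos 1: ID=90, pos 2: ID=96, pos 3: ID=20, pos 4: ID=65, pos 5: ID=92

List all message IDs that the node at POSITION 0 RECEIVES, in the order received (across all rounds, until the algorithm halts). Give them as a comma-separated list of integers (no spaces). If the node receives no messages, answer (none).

Answer: 92,96

Derivation:
Round 1: pos1(id90) recv 56: drop; pos2(id96) recv 90: drop; pos3(id20) recv 96: fwd; pos4(id65) recv 20: drop; pos5(id92) recv 65: drop; pos0(id56) recv 92: fwd
Round 2: pos4(id65) recv 96: fwd; pos1(id90) recv 92: fwd
Round 3: pos5(id92) recv 96: fwd; pos2(id96) recv 92: drop
Round 4: pos0(id56) recv 96: fwd
Round 5: pos1(id90) recv 96: fwd
Round 6: pos2(id96) recv 96: ELECTED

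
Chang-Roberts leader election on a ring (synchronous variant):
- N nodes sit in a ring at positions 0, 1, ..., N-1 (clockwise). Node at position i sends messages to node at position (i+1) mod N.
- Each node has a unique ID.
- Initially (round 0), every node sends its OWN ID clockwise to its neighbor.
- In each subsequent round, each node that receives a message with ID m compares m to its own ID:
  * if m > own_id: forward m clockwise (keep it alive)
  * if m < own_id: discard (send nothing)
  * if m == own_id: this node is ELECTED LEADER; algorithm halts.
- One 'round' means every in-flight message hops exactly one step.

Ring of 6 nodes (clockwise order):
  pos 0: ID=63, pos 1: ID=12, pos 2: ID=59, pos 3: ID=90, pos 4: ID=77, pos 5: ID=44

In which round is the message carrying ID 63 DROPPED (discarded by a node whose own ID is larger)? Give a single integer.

Round 1: pos1(id12) recv 63: fwd; pos2(id59) recv 12: drop; pos3(id90) recv 59: drop; pos4(id77) recv 90: fwd; pos5(id44) recv 77: fwd; pos0(id63) recv 44: drop
Round 2: pos2(id59) recv 63: fwd; pos5(id44) recv 90: fwd; pos0(id63) recv 77: fwd
Round 3: pos3(id90) recv 63: drop; pos0(id63) recv 90: fwd; pos1(id12) recv 77: fwd
Round 4: pos1(id12) recv 90: fwd; pos2(id59) recv 77: fwd
Round 5: pos2(id59) recv 90: fwd; pos3(id90) recv 77: drop
Round 6: pos3(id90) recv 90: ELECTED
Message ID 63 originates at pos 0; dropped at pos 3 in round 3

Answer: 3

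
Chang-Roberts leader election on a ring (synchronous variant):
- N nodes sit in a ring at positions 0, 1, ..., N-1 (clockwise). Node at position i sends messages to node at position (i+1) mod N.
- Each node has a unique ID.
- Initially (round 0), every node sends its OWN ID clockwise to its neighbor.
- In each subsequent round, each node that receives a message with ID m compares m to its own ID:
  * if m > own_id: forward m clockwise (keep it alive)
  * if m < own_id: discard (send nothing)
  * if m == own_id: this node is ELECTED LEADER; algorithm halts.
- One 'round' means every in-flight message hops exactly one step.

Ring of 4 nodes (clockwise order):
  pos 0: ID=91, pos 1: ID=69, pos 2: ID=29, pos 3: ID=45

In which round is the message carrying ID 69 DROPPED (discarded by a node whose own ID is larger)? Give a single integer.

Round 1: pos1(id69) recv 91: fwd; pos2(id29) recv 69: fwd; pos3(id45) recv 29: drop; pos0(id91) recv 45: drop
Round 2: pos2(id29) recv 91: fwd; pos3(id45) recv 69: fwd
Round 3: pos3(id45) recv 91: fwd; pos0(id91) recv 69: drop
Round 4: pos0(id91) recv 91: ELECTED
Message ID 69 originates at pos 1; dropped at pos 0 in round 3

Answer: 3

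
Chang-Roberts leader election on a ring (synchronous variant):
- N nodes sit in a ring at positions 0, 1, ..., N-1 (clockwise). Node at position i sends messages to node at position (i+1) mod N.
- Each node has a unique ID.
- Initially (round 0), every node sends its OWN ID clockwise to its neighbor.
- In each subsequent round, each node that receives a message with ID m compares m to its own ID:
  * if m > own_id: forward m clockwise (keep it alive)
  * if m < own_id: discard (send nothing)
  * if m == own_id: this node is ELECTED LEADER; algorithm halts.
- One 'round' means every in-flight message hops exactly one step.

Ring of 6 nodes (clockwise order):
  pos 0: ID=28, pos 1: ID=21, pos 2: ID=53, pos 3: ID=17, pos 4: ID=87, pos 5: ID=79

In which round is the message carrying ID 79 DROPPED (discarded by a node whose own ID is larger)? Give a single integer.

Answer: 5

Derivation:
Round 1: pos1(id21) recv 28: fwd; pos2(id53) recv 21: drop; pos3(id17) recv 53: fwd; pos4(id87) recv 17: drop; pos5(id79) recv 87: fwd; pos0(id28) recv 79: fwd
Round 2: pos2(id53) recv 28: drop; pos4(id87) recv 53: drop; pos0(id28) recv 87: fwd; pos1(id21) recv 79: fwd
Round 3: pos1(id21) recv 87: fwd; pos2(id53) recv 79: fwd
Round 4: pos2(id53) recv 87: fwd; pos3(id17) recv 79: fwd
Round 5: pos3(id17) recv 87: fwd; pos4(id87) recv 79: drop
Round 6: pos4(id87) recv 87: ELECTED
Message ID 79 originates at pos 5; dropped at pos 4 in round 5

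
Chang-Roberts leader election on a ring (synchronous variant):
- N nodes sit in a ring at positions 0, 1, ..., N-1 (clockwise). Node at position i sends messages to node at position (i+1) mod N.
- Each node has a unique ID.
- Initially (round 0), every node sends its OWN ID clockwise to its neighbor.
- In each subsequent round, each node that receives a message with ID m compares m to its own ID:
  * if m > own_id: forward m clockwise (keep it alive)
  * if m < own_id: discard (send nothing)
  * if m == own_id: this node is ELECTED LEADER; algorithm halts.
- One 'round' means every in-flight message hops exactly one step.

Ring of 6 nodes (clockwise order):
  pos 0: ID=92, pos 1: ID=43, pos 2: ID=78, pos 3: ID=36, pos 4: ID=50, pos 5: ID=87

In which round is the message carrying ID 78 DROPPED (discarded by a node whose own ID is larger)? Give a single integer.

Answer: 3

Derivation:
Round 1: pos1(id43) recv 92: fwd; pos2(id78) recv 43: drop; pos3(id36) recv 78: fwd; pos4(id50) recv 36: drop; pos5(id87) recv 50: drop; pos0(id92) recv 87: drop
Round 2: pos2(id78) recv 92: fwd; pos4(id50) recv 78: fwd
Round 3: pos3(id36) recv 92: fwd; pos5(id87) recv 78: drop
Round 4: pos4(id50) recv 92: fwd
Round 5: pos5(id87) recv 92: fwd
Round 6: pos0(id92) recv 92: ELECTED
Message ID 78 originates at pos 2; dropped at pos 5 in round 3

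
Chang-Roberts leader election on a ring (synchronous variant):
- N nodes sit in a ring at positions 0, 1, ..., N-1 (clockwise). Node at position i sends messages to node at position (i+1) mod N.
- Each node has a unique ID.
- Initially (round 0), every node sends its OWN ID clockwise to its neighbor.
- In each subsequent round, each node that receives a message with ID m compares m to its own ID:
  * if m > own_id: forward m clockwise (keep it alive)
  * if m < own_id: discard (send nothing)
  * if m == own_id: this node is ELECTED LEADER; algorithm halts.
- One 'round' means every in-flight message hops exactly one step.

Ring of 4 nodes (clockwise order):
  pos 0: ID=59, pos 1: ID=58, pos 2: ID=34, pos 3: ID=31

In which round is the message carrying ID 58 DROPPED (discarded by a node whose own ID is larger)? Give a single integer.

Answer: 3

Derivation:
Round 1: pos1(id58) recv 59: fwd; pos2(id34) recv 58: fwd; pos3(id31) recv 34: fwd; pos0(id59) recv 31: drop
Round 2: pos2(id34) recv 59: fwd; pos3(id31) recv 58: fwd; pos0(id59) recv 34: drop
Round 3: pos3(id31) recv 59: fwd; pos0(id59) recv 58: drop
Round 4: pos0(id59) recv 59: ELECTED
Message ID 58 originates at pos 1; dropped at pos 0 in round 3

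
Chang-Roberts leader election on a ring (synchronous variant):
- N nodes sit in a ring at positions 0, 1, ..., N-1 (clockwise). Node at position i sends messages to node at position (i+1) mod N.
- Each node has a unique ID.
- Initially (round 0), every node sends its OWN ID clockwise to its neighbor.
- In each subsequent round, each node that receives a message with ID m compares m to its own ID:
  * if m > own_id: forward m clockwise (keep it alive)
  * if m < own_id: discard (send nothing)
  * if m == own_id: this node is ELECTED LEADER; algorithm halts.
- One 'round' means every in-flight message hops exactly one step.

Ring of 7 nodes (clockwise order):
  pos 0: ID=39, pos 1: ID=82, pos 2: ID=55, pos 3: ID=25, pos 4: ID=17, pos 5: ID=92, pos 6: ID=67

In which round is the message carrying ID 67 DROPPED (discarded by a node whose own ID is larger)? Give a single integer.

Answer: 2

Derivation:
Round 1: pos1(id82) recv 39: drop; pos2(id55) recv 82: fwd; pos3(id25) recv 55: fwd; pos4(id17) recv 25: fwd; pos5(id92) recv 17: drop; pos6(id67) recv 92: fwd; pos0(id39) recv 67: fwd
Round 2: pos3(id25) recv 82: fwd; pos4(id17) recv 55: fwd; pos5(id92) recv 25: drop; pos0(id39) recv 92: fwd; pos1(id82) recv 67: drop
Round 3: pos4(id17) recv 82: fwd; pos5(id92) recv 55: drop; pos1(id82) recv 92: fwd
Round 4: pos5(id92) recv 82: drop; pos2(id55) recv 92: fwd
Round 5: pos3(id25) recv 92: fwd
Round 6: pos4(id17) recv 92: fwd
Round 7: pos5(id92) recv 92: ELECTED
Message ID 67 originates at pos 6; dropped at pos 1 in round 2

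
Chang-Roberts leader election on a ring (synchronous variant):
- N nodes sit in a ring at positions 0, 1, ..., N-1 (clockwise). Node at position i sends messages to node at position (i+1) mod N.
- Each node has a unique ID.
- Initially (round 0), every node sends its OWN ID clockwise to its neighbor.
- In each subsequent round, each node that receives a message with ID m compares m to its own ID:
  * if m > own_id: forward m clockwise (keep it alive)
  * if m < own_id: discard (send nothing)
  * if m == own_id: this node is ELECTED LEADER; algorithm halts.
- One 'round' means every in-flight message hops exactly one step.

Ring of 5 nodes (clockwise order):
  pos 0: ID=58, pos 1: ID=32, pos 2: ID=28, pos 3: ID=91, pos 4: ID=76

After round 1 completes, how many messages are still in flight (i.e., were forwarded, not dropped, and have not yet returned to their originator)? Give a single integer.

Answer: 4

Derivation:
Round 1: pos1(id32) recv 58: fwd; pos2(id28) recv 32: fwd; pos3(id91) recv 28: drop; pos4(id76) recv 91: fwd; pos0(id58) recv 76: fwd
After round 1: 4 messages still in flight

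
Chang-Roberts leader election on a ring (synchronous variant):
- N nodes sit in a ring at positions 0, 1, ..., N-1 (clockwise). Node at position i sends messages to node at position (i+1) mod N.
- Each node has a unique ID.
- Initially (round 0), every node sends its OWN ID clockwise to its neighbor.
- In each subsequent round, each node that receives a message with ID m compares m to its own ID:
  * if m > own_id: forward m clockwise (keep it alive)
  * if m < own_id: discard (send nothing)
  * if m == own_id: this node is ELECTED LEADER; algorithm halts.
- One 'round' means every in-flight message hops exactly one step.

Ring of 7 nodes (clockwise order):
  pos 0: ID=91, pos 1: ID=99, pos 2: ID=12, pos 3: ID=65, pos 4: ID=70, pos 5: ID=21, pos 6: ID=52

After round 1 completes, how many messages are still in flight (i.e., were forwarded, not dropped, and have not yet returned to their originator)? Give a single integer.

Answer: 2

Derivation:
Round 1: pos1(id99) recv 91: drop; pos2(id12) recv 99: fwd; pos3(id65) recv 12: drop; pos4(id70) recv 65: drop; pos5(id21) recv 70: fwd; pos6(id52) recv 21: drop; pos0(id91) recv 52: drop
After round 1: 2 messages still in flight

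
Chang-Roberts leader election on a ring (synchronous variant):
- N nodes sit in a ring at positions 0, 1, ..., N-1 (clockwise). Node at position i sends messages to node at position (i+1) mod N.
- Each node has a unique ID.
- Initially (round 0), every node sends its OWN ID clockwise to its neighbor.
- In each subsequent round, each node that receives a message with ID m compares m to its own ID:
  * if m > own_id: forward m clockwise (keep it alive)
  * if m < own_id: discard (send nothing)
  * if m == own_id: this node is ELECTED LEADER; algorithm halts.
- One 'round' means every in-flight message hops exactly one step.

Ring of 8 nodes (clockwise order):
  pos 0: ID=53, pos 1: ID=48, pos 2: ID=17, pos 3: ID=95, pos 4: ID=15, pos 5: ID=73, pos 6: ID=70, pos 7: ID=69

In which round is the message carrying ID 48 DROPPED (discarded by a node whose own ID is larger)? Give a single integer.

Answer: 2

Derivation:
Round 1: pos1(id48) recv 53: fwd; pos2(id17) recv 48: fwd; pos3(id95) recv 17: drop; pos4(id15) recv 95: fwd; pos5(id73) recv 15: drop; pos6(id70) recv 73: fwd; pos7(id69) recv 70: fwd; pos0(id53) recv 69: fwd
Round 2: pos2(id17) recv 53: fwd; pos3(id95) recv 48: drop; pos5(id73) recv 95: fwd; pos7(id69) recv 73: fwd; pos0(id53) recv 70: fwd; pos1(id48) recv 69: fwd
Round 3: pos3(id95) recv 53: drop; pos6(id70) recv 95: fwd; pos0(id53) recv 73: fwd; pos1(id48) recv 70: fwd; pos2(id17) recv 69: fwd
Round 4: pos7(id69) recv 95: fwd; pos1(id48) recv 73: fwd; pos2(id17) recv 70: fwd; pos3(id95) recv 69: drop
Round 5: pos0(id53) recv 95: fwd; pos2(id17) recv 73: fwd; pos3(id95) recv 70: drop
Round 6: pos1(id48) recv 95: fwd; pos3(id95) recv 73: drop
Round 7: pos2(id17) recv 95: fwd
Round 8: pos3(id95) recv 95: ELECTED
Message ID 48 originates at pos 1; dropped at pos 3 in round 2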